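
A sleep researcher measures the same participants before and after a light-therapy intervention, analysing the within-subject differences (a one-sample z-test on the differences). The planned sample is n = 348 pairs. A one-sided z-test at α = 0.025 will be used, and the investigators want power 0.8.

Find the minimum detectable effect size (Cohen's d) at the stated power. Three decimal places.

Required noncentrality: δ = z_{0.025} + z_{0.20} = 1.960 + 0.842 = 2.802.
δ = d·√n ⇒ d = δ/√n = 2.802/√348 = 0.1502.

d ≈ 0.150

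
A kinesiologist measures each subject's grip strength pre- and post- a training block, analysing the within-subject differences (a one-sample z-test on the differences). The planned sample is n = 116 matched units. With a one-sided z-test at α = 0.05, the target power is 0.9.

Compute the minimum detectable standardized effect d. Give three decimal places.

d ≈ 0.272

Need Φ(δ − 1.645) = 0.9, so δ = 1.645 + 1.282 = 2.926.
δ = d·√n ⇒ d = δ/√n = 2.926/√116 = 0.2717.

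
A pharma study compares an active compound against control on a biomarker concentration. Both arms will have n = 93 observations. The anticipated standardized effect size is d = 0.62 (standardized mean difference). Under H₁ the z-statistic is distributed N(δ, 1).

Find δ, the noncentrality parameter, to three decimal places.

δ ≈ 4.228

The noncentrality parameter scales effect size by the design's sample-size factor: δ = d·√(n/2) = 0.62 × √(93/2) = 4.2278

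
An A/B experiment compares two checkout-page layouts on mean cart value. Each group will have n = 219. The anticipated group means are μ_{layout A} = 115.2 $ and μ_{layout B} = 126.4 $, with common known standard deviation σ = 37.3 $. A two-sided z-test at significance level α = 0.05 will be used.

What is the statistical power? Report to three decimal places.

Standardized effect: d = |μ_{layout A} − μ_{layout B}| / σ = |115.2 − 126.4| / 37.3 = 0.3003
Noncentrality parameter: δ = d·√(n/2) = 0.3003 × √(219/2) = 3.1421
Two-sided α = 0.05 → critical value z_{0.025} = 1.960.
Power = Φ(δ − 1.960) + Φ(−δ − 1.960) = Φ(1.182) + Φ(-5.102) = 0.8814 + 0.0000 = 0.8814.

Power ≈ 0.881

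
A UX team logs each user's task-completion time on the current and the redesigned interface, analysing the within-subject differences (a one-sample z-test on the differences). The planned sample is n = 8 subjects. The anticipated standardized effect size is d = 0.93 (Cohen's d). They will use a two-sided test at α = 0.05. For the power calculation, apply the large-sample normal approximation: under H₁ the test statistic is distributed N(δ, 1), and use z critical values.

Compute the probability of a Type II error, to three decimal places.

β ≈ 0.251

Noncentrality parameter: δ = d·√n = 0.93 × √8 = 2.6304
Critical value for a two-sided test at α = 0.05: z_{α/2} = 1.960.
Power = Φ(δ − 1.960) + Φ(−δ − 1.960) = Φ(0.670) + Φ(-4.590) = 0.7487 + 0.0000 = 0.7487.
Type II error: β = 1 − power = 1 − 0.7487 = 0.2513.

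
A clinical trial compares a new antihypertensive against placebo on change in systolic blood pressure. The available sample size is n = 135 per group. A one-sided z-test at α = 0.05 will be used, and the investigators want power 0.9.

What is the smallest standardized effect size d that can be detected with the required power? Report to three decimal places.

Need Φ(δ − 1.645) = 0.9, so δ = 1.645 + 1.282 = 2.926.
δ = d·√(n/2) ⇒ d = δ/√(n/2) = 2.926/√(135/2) = 0.3562.

d ≈ 0.356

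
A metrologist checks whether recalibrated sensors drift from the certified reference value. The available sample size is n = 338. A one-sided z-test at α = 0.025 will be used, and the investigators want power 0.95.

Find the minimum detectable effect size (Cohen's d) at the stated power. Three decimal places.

d ≈ 0.196

Required noncentrality: δ = z_{0.025} + z_{0.05} = 1.960 + 1.645 = 3.605.
δ = d·√n ⇒ d = δ/√n = 3.605/√338 = 0.1961.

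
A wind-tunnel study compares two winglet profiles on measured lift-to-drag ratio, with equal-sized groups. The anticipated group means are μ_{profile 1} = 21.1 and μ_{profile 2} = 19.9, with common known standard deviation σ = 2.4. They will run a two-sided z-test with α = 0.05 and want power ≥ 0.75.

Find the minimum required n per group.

n = 56 per group

Standardized effect: d = |μ_{profile 1} − μ_{profile 2}| / σ = |21.1 − 19.9| / 2.4 = 0.5000
Set Φ(δ − 1.960) = 0.75; then δ − 1.960 = Φ⁻¹(0.75) = 0.674, giving δ = 2.634.
(Ignoring the negligible lower-tail rejection probability gives the usual closed-form inversion.)
δ = d·√(n/2) ⇒ n = 2(δ/d)² = 2 × (2.634 / 0.5000)² = 55.52.
Round up to the next whole unit.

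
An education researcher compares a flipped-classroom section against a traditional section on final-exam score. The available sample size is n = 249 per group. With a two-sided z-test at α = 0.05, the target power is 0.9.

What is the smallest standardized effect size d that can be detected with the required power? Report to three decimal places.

d ≈ 0.291

Need Φ(δ − 1.960) = 0.9, so δ = 1.960 + 1.282 = 3.242.
(Lower-tail contribution to power is negligible for δ > 0.)
δ = d·√(n/2) ⇒ d = δ/√(n/2) = 3.242/√(249/2) = 0.2905.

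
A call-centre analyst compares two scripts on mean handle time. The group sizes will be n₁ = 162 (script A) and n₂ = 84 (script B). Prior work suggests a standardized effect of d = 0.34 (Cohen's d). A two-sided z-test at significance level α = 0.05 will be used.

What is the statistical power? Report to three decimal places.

Power ≈ 0.715

Noncentrality parameter: δ = d / √(1/n₁ + 1/n₂) = 0.34 / √(1/162 + 1/84) = 2.5288
Critical value for a two-sided test at α = 0.05: z_{α/2} = 1.960.
Power = Φ(δ − 1.960) + Φ(−δ − 1.960) = Φ(0.569) + Φ(-4.489) = 0.7153 + 0.0000 = 0.7153.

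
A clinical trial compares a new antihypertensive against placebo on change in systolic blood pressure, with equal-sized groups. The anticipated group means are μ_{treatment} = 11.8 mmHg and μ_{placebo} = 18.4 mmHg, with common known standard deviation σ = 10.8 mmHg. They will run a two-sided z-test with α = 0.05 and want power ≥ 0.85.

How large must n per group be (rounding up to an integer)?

Standardized effect: d = |μ_{treatment} − μ_{placebo}| / σ = |11.8 − 18.4| / 10.8 = 0.6111
For power 0.85 need Φ(δ − z_{0.025}) = 0.85, so δ = z_{0.025} + z_{0.15} = 1.960 + 1.036 = 2.996.
(The Φ(−δ − z_{α/2}) term is vanishingly small for δ > 0 and is dropped in the standard sample-size formula.)
δ = d·√(n/2) ⇒ n = 2(δ/d)² = 2 × (2.996 / 0.6111)² = 48.08.
Rounding up, n = 49 per group.

n = 49 per group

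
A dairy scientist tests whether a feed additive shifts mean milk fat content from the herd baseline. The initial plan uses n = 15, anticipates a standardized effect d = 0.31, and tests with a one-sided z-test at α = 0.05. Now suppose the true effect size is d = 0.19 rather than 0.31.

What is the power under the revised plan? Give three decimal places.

Power ≈ 0.182

With d = 0.19: δ = d·√n = 0.19 × √15 = 0.7359. Critical value z_{0.05} = 1.645.
Revised power = P(Z > 1.645 − δ) = Φ(-0.909) = 0.1817.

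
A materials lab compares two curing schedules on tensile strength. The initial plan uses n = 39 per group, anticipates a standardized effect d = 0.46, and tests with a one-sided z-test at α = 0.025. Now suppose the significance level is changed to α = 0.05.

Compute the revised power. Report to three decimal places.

Power ≈ 0.650

δ = d·√(n/2) = 0.46 × √(39/2) = 2.0313 (unchanged). New critical value: z_{0.05} = 1.645.
Revised power = P(Z > 1.645 − δ) = Φ(0.386) = 0.6504.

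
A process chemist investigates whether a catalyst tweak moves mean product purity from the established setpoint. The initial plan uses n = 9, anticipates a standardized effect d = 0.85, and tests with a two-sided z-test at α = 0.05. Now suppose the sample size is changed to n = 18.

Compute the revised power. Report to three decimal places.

With n = 18: δ = d·√n = 0.85 × √18 = 3.6062. Critical value z_{0.025} = 1.960.
Revised power = Φ(δ − 1.960) + Φ(−δ − 1.960) = Φ(1.646) + Φ(-5.566) = 0.9501 + 0.0000 = 0.9501.

Power ≈ 0.950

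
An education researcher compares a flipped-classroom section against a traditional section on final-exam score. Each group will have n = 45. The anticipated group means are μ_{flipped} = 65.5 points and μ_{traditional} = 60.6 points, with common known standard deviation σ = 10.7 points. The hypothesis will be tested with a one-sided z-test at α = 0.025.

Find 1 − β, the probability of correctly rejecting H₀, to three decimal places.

Power ≈ 0.584

Standardized effect: d = |μ_{flipped} − μ_{traditional}| / σ = |65.5 − 60.6| / 10.7 = 0.4579
Noncentrality parameter: δ = d·√(n/2) = 0.4579 × √(45/2) = 2.1722
One-sided α = 0.025 → critical value z_{0.025} = 1.960.
Power = Φ(δ − 1.960) = Φ(0.212) = 0.5840.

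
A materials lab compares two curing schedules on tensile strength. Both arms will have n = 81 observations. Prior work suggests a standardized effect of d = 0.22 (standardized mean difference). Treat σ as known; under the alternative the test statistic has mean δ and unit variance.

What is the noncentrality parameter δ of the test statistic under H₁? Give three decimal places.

The noncentrality parameter scales effect size by the design's sample-size factor: δ = d·√(n/2) = 0.22 × √(81/2) = 1.4001

δ ≈ 1.400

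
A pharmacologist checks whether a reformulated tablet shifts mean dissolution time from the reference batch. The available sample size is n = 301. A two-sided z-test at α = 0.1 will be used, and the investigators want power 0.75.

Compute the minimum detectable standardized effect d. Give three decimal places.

d ≈ 0.134

Required noncentrality: δ = z_{0.05} + z_{0.25} = 1.645 + 0.674 = 2.319.
(Lower-tail contribution to power is negligible for δ > 0.)
δ = d·√n ⇒ d = δ/√n = 2.319/√301 = 0.1337.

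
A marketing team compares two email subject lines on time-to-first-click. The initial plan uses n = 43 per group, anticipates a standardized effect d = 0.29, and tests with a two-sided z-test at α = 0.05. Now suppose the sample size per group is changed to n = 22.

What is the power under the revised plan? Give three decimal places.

With n = 22 per group: δ = d·√(n/2) = 0.29 × √(22/2) = 0.9618. Critical value z_{0.025} = 1.960.
Revised power = Φ(δ − 1.960) + Φ(−δ − 1.960) = Φ(-0.998) + Φ(-2.922) = 0.1591 + 0.0017 = 0.1608.

Power ≈ 0.161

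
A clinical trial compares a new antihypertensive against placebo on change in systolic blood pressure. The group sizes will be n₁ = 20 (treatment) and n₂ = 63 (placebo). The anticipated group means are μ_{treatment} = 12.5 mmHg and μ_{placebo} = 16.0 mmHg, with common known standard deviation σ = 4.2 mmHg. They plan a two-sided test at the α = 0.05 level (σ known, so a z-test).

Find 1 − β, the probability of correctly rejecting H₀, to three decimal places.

Power ≈ 0.901

Standardized effect: d = |μ_{treatment} − μ_{placebo}| / σ = |12.5 − 16.0| / 4.2 = 0.8333
Noncentrality parameter: λ = d / √(1/n₁ + 1/n₂) = 0.8333 / √(1/20 + 1/63) = 3.2469
Two-sided α = 0.05 → critical value z_{0.025} = 1.960.
Power = Φ(λ − 1.960) + Φ(−λ − 1.960) = Φ(1.287) + Φ(-5.207) = 0.9009 + 0.0000 = 0.9009.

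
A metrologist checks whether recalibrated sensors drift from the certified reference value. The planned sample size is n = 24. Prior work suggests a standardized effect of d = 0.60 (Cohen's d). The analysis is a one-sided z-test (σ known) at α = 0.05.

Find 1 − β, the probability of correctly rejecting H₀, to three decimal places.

Noncentrality parameter: δ = d·√n = 0.60 × √24 = 2.9394
One-sided α = 0.05 → critical value z_{0.05} = 1.645.
Power = P(Z > 1.645 − δ) = Φ(1.295) = 0.9023.

Power ≈ 0.902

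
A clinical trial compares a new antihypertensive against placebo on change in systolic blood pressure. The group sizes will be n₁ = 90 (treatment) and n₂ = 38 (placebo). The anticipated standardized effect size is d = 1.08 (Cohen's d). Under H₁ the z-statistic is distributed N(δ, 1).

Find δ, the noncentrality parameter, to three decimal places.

δ ≈ 5.583

The noncentrality parameter scales effect size by the design's sample-size factor: δ = d / √(1/n₁ + 1/n₂) = 1.08 / √(1/90 + 1/38) = 5.5825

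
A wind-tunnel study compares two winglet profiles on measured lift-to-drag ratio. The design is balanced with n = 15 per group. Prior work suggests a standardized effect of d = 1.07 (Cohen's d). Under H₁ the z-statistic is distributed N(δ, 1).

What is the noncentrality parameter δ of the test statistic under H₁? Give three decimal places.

δ ≈ 2.930

The noncentrality parameter scales effect size by the design's sample-size factor: δ = d·√(n/2) = 1.07 × √(15/2) = 2.9303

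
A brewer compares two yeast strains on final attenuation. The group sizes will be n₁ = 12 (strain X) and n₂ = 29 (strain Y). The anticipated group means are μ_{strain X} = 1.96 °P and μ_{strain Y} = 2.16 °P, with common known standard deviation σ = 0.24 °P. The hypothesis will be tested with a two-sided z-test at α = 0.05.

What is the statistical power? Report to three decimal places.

Power ≈ 0.680

Standardized effect: d = |μ_{strain X} − μ_{strain Y}| / σ = |1.96 − 2.16| / 0.24 = 0.8333
Noncentrality parameter: δ = d / √(1/n₁ + 1/n₂) = 0.8333 / √(1/12 + 1/29) = 2.4278
Critical value for a two-sided test at α = 0.05: z_{α/2} = 1.960.
Power = Φ(δ − 1.960) + Φ(−δ − 1.960) = Φ(0.468) + Φ(-4.388) = 0.6801 + 0.0000 = 0.6801.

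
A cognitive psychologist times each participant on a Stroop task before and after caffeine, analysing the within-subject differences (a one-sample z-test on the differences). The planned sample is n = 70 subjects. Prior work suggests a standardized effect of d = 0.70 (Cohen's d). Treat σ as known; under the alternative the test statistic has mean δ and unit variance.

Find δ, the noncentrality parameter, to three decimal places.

δ ≈ 5.857

The noncentrality parameter scales effect size by the design's sample-size factor: δ = d·√n = 0.70 × √70 = 5.8566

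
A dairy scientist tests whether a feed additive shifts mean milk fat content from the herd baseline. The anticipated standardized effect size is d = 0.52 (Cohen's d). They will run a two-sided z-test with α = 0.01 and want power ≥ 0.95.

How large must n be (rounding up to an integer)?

n = 66

Set Φ(δ − 2.576) = 0.95; then δ − 2.576 = Φ⁻¹(0.95) = 1.645, giving δ = 4.221.
(For δ > 0 the lower-tail rejection region contributes negligibly to power, so the one-term inversion is standard.)
δ = d·√n ⇒ n = (δ/d)² = (4.221 / 0.52)² = 65.88.
Round up to the next whole unit.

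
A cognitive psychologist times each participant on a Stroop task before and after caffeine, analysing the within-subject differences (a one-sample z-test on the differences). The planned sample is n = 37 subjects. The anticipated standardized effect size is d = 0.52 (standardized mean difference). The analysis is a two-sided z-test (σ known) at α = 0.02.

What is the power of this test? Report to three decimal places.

Noncentrality parameter: δ = d·√n = 0.52 × √37 = 3.1630
Critical value for a two-sided test at α = 0.02: z_{α/2} = 2.326.
Power = Φ(δ − 2.326) + Φ(−δ − 2.326) = Φ(0.837) + Φ(-5.489) = 0.7986 + 0.0000 = 0.7986.

Power ≈ 0.799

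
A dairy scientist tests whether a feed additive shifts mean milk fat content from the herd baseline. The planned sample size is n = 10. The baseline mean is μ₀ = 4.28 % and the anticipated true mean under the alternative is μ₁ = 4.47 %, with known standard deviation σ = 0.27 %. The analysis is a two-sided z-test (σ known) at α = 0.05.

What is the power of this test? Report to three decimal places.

Standardized effect: d = |μ₁ − μ₀| / σ = |4.47 − 4.28| / 0.27 = 0.7037
Noncentrality parameter: δ = d·√n = 0.7037 × √10 = 2.2253
Critical value for a two-sided test at α = 0.05: z_{α/2} = 1.960.
Power = Φ(δ − 1.960) + Φ(−δ − 1.960) = Φ(0.265) + Φ(-4.185) = 0.6046 + 0.0000 = 0.6046.

Power ≈ 0.605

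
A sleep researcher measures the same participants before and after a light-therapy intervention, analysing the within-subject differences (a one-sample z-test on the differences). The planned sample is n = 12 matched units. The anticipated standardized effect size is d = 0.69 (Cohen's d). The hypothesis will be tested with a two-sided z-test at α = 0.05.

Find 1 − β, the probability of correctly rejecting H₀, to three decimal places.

Power ≈ 0.667

Noncentrality parameter: δ = d·√n = 0.69 × √12 = 2.3902
Two-sided α = 0.05 → critical value z_{0.025} = 1.960.
Power = Φ(δ − 1.960) + Φ(−δ − 1.960) = Φ(0.430) + Φ(-4.350) = 0.6665 + 0.0000 = 0.6665.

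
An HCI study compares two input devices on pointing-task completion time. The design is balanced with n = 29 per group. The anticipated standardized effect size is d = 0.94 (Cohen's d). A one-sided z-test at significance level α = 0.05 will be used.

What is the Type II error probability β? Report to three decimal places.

Noncentrality parameter: λ = d·√(n/2) = 0.94 × √(29/2) = 3.5794
Critical value for a one-sided test at α = 0.05: z_α = 1.645.
Power = Φ(λ − 1.645) = Φ(1.935) = 0.9735.
Type II error: β = 1 − power = 1 − 0.9735 = 0.0265.

β ≈ 0.027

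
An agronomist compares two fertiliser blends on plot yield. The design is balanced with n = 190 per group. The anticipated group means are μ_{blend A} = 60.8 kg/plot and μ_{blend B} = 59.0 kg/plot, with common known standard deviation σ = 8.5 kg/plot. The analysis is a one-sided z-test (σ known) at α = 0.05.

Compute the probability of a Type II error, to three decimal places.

Standardized effect: d = |μ_{blend A} − μ_{blend B}| / σ = |60.8 − 59.0| / 8.5 = 0.2118
Noncentrality parameter: λ = d·√(n/2) = 0.2118 × √(190/2) = 2.0640
One-sided α = 0.05 → critical value z_{0.05} = 1.645.
Power = P(Z > 1.645 − λ) = Φ(0.419) = 0.6625.
Type II error: β = 1 − power = 1 − 0.6625 = 0.3375.

β ≈ 0.338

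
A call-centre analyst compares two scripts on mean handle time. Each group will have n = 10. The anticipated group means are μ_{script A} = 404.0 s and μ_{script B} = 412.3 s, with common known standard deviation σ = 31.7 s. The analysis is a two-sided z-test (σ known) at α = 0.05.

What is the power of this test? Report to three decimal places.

Standardized effect: d = |μ_{script A} − μ_{script B}| / σ = |404.0 − 412.3| / 31.7 = 0.2618
Noncentrality parameter: δ = d·√(n/2) = 0.2618 × √(10/2) = 0.5855
Critical value for a two-sided test at α = 0.05: z_{α/2} = 1.960.
Power = Φ(δ − 1.960) + Φ(−δ − 1.960) = Φ(-1.374) + Φ(-2.545) = 0.0846 + 0.0055 = 0.0901.

Power ≈ 0.090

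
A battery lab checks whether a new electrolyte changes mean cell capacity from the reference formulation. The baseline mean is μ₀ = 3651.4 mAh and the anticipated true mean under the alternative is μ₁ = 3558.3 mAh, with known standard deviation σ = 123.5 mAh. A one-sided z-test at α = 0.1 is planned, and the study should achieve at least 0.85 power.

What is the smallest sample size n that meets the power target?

n = 10

Standardized effect: d = |μ₁ − μ₀| / σ = |3558.3 − 3651.4| / 123.5 = 0.7538
Set Φ(δ − 1.282) = 0.85; then δ − 1.282 = Φ⁻¹(0.85) = 1.036, giving δ = 2.318.
δ = d·√n ⇒ n = (δ/d)² = (2.318 / 0.7538)² = 9.45.
Round up to the next whole unit.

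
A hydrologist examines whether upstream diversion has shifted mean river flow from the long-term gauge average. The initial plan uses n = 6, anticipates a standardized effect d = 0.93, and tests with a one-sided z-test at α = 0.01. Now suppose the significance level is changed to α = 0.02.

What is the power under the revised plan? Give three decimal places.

Power ≈ 0.589

δ = d·√n = 0.93 × √6 = 2.2780 (unchanged). New critical value: z_{0.02} = 2.054.
Revised power = Φ(δ − 2.054) = Φ(0.224) = 0.5887.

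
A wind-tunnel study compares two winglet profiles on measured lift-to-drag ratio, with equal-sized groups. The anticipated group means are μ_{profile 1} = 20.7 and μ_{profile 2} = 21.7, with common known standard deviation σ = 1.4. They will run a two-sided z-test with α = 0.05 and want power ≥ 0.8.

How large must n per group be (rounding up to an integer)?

Standardized effect: d = |μ_{profile 1} − μ_{profile 2}| / σ = |20.7 − 21.7| / 1.4 = 0.7143
For power 0.8 need Φ(δ − z_{0.025}) = 0.8, so δ = z_{0.025} + z_{0.20} = 1.960 + 0.842 = 2.802.
(The Φ(−δ − z_{α/2}) term is vanishingly small for δ > 0 and is dropped in the standard sample-size formula.)
δ = d·√(n/2) ⇒ n = 2(δ/d)² = 2 × (2.802 / 0.7143)² = 30.77.
Round up to the next whole unit.

n = 31 per group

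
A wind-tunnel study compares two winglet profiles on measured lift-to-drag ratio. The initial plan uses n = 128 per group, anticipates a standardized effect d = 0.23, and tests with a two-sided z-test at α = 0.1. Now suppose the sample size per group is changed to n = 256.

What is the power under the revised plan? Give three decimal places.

Power ≈ 0.831

With n = 256 per group: δ = d·√(n/2) = 0.23 × √(256/2) = 2.6022. Critical value z_{0.05} = 1.645.
Revised power = Φ(δ − 1.645) + Φ(−δ − 1.645) = Φ(0.957) + Φ(-4.247) = 0.8308 + 0.0000 = 0.8308.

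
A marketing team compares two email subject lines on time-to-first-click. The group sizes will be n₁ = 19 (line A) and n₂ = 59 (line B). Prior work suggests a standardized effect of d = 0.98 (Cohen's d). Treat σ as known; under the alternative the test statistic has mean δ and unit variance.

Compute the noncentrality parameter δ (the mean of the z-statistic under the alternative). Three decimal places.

The noncentrality parameter scales effect size by the design's sample-size factor: δ = d / √(1/n₁ + 1/n₂) = 0.98 / √(1/19 + 1/59) = 3.7152

δ ≈ 3.715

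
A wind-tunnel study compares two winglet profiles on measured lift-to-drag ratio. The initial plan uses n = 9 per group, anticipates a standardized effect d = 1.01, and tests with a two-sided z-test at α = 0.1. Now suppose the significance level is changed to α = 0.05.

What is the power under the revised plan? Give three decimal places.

Power ≈ 0.572

δ = d·√(n/2) = 1.01 × √(9/2) = 2.1425 (unchanged). New critical value: z_{0.025} = 1.960.
Revised power = Φ(δ − 1.960) + Φ(−δ − 1.960) = Φ(0.183) + Φ(-4.102) = 0.5724 + 0.0000 = 0.5725.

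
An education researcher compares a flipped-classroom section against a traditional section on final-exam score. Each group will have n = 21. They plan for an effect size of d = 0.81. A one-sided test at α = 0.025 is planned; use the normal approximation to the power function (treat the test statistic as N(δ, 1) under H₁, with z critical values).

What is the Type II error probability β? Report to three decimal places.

Noncentrality parameter: δ = d·√(n/2) = 0.81 × √(21/2) = 2.6247
Critical value for a one-sided test at α = 0.025: z_α = 1.960.
Power = P(Z > 1.960 − δ) = Φ(0.665) = 0.7469.
Type II error: β = 1 − power = 1 − 0.7469 = 0.2531.

β ≈ 0.253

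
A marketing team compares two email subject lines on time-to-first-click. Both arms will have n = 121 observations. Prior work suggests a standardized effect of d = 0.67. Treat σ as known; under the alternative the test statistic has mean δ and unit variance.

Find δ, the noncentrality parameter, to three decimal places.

δ ≈ 5.211

The noncentrality parameter scales effect size by the design's sample-size factor: δ = d·√(n/2) = 0.67 × √(121/2) = 5.2114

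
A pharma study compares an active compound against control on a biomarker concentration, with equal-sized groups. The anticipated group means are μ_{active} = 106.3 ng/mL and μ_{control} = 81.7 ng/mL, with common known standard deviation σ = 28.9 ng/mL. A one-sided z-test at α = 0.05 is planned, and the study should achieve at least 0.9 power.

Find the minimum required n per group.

n = 24 per group

Standardized effect: d = |μ_{active} − μ_{control}| / σ = |106.3 − 81.7| / 28.9 = 0.8512
For power 0.9 need Φ(δ − z_{0.05}) = 0.9, so δ = z_{0.05} + z_{0.10} = 1.645 + 1.282 = 2.926.
δ = d·√(n/2) ⇒ n = 2(δ/d)² = 2 × (2.926 / 0.8512)² = 23.64.
Rounding up, n = 24 per group.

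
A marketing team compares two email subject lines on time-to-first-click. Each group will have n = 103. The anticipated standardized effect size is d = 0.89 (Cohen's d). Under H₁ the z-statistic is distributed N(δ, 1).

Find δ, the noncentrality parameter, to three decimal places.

The noncentrality parameter scales effect size by the design's sample-size factor: δ = d·√(n/2) = 0.89 × √(103/2) = 6.3870

δ ≈ 6.387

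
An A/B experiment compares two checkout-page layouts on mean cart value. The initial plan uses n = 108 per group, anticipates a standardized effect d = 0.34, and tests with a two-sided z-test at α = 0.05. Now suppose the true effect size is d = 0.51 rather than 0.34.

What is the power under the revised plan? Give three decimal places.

Power ≈ 0.963

With d = 0.51: δ = d·√(n/2) = 0.51 × √(108/2) = 3.7477. Critical value z_{0.025} = 1.960.
Revised power = Φ(δ − 1.960) + Φ(−δ − 1.960) = Φ(1.788) + Φ(-5.708) = 0.9631 + 0.0000 = 0.9631.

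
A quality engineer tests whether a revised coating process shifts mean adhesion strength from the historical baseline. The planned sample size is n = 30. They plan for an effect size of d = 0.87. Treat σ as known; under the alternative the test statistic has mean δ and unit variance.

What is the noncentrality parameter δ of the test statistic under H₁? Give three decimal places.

The noncentrality parameter scales effect size by the design's sample-size factor: δ = d·√n = 0.87 × √30 = 4.7652

δ ≈ 4.765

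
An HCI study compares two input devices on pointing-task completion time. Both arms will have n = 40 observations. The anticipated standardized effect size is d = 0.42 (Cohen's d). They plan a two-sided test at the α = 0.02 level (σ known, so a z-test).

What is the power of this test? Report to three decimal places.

Power ≈ 0.327

Noncentrality parameter: δ = d·√(n/2) = 0.42 × √(40/2) = 1.8783
Two-sided α = 0.02 → critical value z_{0.01} = 2.326.
Power = Φ(δ − 2.326) + Φ(−δ − 2.326) = Φ(-0.448) + Φ(-4.205) = 0.3271 + 0.0000 = 0.3271.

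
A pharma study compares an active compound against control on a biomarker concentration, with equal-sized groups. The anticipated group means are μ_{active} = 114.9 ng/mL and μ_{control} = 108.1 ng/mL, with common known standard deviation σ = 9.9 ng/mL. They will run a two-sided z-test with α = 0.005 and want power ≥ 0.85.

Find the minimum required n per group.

Standardized effect: d = |μ_{active} − μ_{control}| / σ = |114.9 − 108.1| / 9.9 = 0.6869
For power 0.85 need Φ(δ − z_{0.0025}) = 0.85, so δ = z_{0.0025} + z_{0.15} = 2.807 + 1.036 = 3.843.
(For δ > 0 the lower-tail rejection region contributes negligibly to power, so the one-term inversion is standard.)
δ = d·√(n/2) ⇒ n = 2(δ/d)² = 2 × (3.843 / 0.6869)² = 62.62.
Round up to the next whole unit.

n = 63 per group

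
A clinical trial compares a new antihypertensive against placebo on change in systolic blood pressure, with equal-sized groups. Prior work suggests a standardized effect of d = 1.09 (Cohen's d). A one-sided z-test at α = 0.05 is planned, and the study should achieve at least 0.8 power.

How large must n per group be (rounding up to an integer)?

n = 11 per group

For power 0.8 need Φ(δ − z_{0.05}) = 0.8, so δ = z_{0.05} + z_{0.20} = 1.645 + 0.842 = 2.486.
δ = d·√(n/2) ⇒ n = 2(δ/d)² = 2 × (2.486 / 1.09)² = 10.41.
Round up to the next whole unit.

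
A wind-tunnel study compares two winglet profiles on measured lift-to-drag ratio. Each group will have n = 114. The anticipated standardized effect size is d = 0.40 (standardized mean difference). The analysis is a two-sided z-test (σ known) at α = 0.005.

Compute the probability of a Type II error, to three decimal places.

β ≈ 0.416

Noncentrality parameter: δ = d·√(n/2) = 0.40 × √(114/2) = 3.0199
Critical value for a two-sided test at α = 0.005: z_{α/2} = 2.807.
Power = Φ(δ − 2.807) + Φ(−δ − 2.807) = Φ(0.213) + Φ(-5.827) = 0.5843 + 0.0000 = 0.5843.
Type II error: β = 1 − power = 1 − 0.5843 = 0.4157.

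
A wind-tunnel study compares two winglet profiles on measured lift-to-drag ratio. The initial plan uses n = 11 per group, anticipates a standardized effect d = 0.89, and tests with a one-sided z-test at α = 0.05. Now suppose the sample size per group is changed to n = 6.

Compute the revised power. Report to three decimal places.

Power ≈ 0.459

With n = 6 per group: δ = d·√(n/2) = 0.89 × √(6/2) = 1.5415. Critical value z_{0.05} = 1.645.
Revised power = Φ(δ − 1.645) = Φ(-0.103) = 0.4589.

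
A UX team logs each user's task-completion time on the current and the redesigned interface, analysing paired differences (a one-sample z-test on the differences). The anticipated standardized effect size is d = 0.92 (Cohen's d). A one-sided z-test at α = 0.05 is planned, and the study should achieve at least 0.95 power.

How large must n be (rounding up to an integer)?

n = 13

Set Φ(δ − 1.645) = 0.95; then δ − 1.645 = Φ⁻¹(0.95) = 1.645, giving δ = 3.290.
δ = d·√n ⇒ n = (δ/d)² = (3.290 / 0.92)² = 12.79.
Round up to the next whole unit.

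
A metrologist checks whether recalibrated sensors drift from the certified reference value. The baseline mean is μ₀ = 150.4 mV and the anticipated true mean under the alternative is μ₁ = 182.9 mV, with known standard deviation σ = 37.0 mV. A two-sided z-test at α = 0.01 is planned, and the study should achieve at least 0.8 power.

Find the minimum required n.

Standardized effect: d = |μ₁ − μ₀| / σ = |182.9 − 150.4| / 37.0 = 0.8784
For power 0.8 need Φ(δ − z_{0.005}) = 0.8, so δ = z_{0.005} + z_{0.20} = 2.576 + 0.842 = 3.417.
(For δ > 0 the lower-tail rejection region contributes negligibly to power, so the one-term inversion is standard.)
δ = d·√n ⇒ n = (δ/d)² = (3.417 / 0.8784)² = 15.14.
Round up to the next whole unit.

n = 16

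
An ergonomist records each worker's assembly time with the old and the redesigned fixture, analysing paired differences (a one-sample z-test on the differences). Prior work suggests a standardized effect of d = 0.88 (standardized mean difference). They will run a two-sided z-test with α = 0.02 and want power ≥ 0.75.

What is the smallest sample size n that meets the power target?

n = 12

Set Φ(δ − 2.326) = 0.75; then δ − 2.326 = Φ⁻¹(0.75) = 0.674, giving δ = 3.001.
(Ignoring the negligible lower-tail rejection probability gives the usual closed-form inversion.)
δ = d·√n ⇒ n = (δ/d)² = (3.001 / 0.88)² = 11.63.
Round up to the next whole unit.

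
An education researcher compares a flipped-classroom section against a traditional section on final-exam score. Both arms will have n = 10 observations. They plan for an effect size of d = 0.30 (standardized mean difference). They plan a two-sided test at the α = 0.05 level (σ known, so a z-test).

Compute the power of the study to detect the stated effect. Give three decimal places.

Noncentrality parameter: δ = d·√(n/2) = 0.30 × √(10/2) = 0.6708
Two-sided α = 0.05 → critical value z_{0.025} = 1.960.
Power = Φ(δ − 1.960) + Φ(−δ − 1.960) = Φ(-1.289) + Φ(-2.631) = 0.0987 + 0.0043 = 0.1029.

Power ≈ 0.103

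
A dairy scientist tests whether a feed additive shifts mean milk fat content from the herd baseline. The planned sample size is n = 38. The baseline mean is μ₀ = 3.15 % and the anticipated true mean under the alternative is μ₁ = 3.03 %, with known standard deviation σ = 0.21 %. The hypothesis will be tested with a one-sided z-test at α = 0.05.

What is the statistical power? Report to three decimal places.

Standardized effect: d = |μ₁ − μ₀| / σ = |3.03 − 3.15| / 0.21 = 0.5714
Noncentrality parameter: δ = d·√n = 0.5714 × √38 = 3.5225
One-sided α = 0.05 → critical value z_{0.05} = 1.645.
Power = P(Z > 1.645 − δ) = Φ(1.878) = 0.9698.

Power ≈ 0.970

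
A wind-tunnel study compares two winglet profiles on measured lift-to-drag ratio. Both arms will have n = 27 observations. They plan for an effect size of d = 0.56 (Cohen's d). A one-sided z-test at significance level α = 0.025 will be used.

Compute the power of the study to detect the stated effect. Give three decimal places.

Power ≈ 0.539

Noncentrality parameter: λ = d·√(n/2) = 0.56 × √(27/2) = 2.0576
Critical value for a one-sided test at α = 0.025: z_α = 1.960.
Power = Φ(λ − 1.960) = Φ(0.098) = 0.5389.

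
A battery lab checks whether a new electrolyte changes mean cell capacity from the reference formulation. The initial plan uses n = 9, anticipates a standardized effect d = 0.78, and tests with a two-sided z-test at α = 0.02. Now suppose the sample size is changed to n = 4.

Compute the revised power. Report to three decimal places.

Power ≈ 0.222

With n = 4: δ = d·√n = 0.78 × √4 = 1.5600. Critical value z_{0.01} = 2.326.
Revised power = Φ(δ − 2.326) + Φ(−δ − 2.326) = Φ(-0.766) + Φ(-3.886) = 0.2217 + 0.0001 = 0.2218.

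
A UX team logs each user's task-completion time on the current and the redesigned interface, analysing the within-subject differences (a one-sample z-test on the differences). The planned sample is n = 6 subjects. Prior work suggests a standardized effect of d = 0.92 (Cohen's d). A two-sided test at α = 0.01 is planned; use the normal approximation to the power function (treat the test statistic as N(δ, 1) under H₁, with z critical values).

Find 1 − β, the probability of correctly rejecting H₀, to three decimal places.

Noncentrality parameter: δ = d·√n = 0.92 × √6 = 2.2535
Two-sided α = 0.01 → critical value z_{0.005} = 2.576.
Power = Φ(δ − 2.576) + Φ(−δ − 2.576) = Φ(-0.322) + Φ(-4.829) = 0.3736 + 0.0000 = 0.3736.

Power ≈ 0.374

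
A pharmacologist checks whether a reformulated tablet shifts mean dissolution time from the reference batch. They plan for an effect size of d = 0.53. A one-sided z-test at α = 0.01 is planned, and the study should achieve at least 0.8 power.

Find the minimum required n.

n = 36

Set Φ(δ − 2.326) = 0.8; then δ − 2.326 = Φ⁻¹(0.8) = 0.842, giving δ = 3.168.
δ = d·√n ⇒ n = (δ/d)² = (3.168 / 0.53)² = 35.73.
Round up to the next whole unit.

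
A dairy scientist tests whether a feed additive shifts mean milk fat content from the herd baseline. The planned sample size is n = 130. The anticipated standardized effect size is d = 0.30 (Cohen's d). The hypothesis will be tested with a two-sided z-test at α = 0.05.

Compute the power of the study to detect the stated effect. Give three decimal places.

Noncentrality parameter: δ = d·√n = 0.30 × √130 = 3.4205
Two-sided α = 0.05 → critical value z_{0.025} = 1.960.
Power = Φ(δ − 1.960) + Φ(−δ − 1.960) = Φ(1.461) + Φ(-5.380) = 0.9279 + 0.0000 = 0.9279.

Power ≈ 0.928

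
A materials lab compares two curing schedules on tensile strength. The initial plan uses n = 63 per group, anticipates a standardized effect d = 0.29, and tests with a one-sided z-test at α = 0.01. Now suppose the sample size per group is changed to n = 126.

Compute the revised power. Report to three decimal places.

Power ≈ 0.490

With n = 126 per group: δ = d·√(n/2) = 0.29 × √(126/2) = 2.3018. Critical value z_{0.01} = 2.326.
Revised power = P(Z > 2.326 − δ) = Φ(-0.025) = 0.4902.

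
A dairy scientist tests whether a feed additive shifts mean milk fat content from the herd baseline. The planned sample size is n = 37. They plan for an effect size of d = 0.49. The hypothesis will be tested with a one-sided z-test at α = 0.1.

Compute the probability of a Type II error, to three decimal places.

Noncentrality parameter: δ = d·√n = 0.49 × √37 = 2.9806
Critical value for a one-sided test at α = 0.1: z_α = 1.282.
Power = P(Z > 1.282 − δ) = Φ(1.699) = 0.9553.
Type II error: β = 1 − power = 1 − 0.9553 = 0.0447.

β ≈ 0.045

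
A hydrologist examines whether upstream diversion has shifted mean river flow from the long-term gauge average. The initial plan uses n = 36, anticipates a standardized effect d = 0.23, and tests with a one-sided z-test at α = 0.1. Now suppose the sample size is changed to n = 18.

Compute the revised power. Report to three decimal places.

Power ≈ 0.380

With n = 18: δ = d·√n = 0.23 × √18 = 0.9758. Critical value z_{0.1} = 1.282.
Revised power = Φ(δ − 1.282) = Φ(-0.306) = 0.3799.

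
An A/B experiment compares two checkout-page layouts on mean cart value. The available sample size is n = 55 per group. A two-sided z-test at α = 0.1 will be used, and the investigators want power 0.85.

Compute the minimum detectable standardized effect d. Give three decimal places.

d ≈ 0.511

Need Φ(δ − 1.645) = 0.85, so δ = 1.645 + 1.036 = 2.681.
(The second rejection-region term Φ(−δ − z_{α/2}) is negligible and dropped.)
δ = d·√(n/2) ⇒ d = δ/√(n/2) = 2.681/√(55/2) = 0.5113.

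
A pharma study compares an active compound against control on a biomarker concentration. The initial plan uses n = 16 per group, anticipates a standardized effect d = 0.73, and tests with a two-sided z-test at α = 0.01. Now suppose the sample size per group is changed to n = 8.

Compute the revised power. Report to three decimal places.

Power ≈ 0.132

With n = 8 per group: δ = d·√(n/2) = 0.73 × √(8/2) = 1.4600. Critical value z_{0.005} = 2.576.
Revised power = Φ(δ − 2.576) + Φ(−δ − 2.576) = Φ(-1.116) + Φ(-4.036) = 0.1322 + 0.0000 = 0.1323.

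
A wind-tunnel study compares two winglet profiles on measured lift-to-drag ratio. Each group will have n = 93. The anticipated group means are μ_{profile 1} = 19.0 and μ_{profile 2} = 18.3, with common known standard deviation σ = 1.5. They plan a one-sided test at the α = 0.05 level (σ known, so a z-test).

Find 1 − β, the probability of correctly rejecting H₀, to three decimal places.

Standardized effect: d = |μ_{profile 1} − μ_{profile 2}| / σ = |19.0 − 18.3| / 1.5 = 0.4667
Noncentrality parameter: δ = d·√(n/2) = 0.4667 × √(93/2) = 3.1822
Critical value for a one-sided test at α = 0.05: z_α = 1.645.
Power = Φ(δ − 1.645) = Φ(1.537) = 0.9379.

Power ≈ 0.938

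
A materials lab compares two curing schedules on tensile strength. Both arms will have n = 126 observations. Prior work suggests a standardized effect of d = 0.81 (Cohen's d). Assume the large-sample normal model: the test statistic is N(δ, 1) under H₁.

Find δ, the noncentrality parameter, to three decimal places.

δ ≈ 6.429

The noncentrality parameter scales effect size by the design's sample-size factor: δ = d·√(n/2) = 0.81 × √(126/2) = 6.4292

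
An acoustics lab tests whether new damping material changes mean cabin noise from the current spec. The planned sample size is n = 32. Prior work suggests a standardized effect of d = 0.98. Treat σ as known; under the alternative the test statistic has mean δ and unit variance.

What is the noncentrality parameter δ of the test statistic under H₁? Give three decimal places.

The noncentrality parameter scales effect size by the design's sample-size factor: δ = d·√n = 0.98 × √32 = 5.5437

δ ≈ 5.544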